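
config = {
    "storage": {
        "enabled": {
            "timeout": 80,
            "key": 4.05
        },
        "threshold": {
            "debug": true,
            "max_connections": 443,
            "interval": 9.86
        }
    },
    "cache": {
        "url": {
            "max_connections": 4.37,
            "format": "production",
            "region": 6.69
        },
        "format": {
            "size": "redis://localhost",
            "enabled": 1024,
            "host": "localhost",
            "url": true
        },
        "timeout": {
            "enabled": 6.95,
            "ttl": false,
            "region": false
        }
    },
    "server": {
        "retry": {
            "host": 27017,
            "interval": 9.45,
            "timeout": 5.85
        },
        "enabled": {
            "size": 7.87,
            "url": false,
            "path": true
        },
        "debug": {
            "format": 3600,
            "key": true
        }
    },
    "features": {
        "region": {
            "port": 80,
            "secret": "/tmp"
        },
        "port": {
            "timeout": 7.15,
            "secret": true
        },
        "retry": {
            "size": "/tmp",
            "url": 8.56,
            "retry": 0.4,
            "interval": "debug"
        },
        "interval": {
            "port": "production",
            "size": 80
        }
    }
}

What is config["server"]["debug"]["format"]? 3600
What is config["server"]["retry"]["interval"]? 9.45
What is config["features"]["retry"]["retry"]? 0.4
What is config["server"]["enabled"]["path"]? True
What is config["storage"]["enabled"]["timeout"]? 80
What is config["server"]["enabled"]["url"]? False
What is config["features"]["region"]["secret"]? "/tmp"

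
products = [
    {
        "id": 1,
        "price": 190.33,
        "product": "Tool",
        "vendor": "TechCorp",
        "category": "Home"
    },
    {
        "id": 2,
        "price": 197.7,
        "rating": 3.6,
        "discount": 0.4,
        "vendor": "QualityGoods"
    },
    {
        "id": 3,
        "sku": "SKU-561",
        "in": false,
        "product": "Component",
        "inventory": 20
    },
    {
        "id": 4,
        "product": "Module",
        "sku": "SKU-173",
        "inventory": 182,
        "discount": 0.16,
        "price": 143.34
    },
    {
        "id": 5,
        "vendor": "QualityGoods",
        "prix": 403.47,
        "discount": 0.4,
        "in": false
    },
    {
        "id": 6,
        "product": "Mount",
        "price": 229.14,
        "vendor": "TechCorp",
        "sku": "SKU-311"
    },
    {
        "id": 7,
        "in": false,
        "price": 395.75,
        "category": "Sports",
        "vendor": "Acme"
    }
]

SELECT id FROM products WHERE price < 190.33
[4]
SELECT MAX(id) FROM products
7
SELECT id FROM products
[1, 2, 3, 4, 5, 6, 7]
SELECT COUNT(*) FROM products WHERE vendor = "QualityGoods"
2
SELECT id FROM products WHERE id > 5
[6, 7]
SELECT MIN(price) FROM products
143.34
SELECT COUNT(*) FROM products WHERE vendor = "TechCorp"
2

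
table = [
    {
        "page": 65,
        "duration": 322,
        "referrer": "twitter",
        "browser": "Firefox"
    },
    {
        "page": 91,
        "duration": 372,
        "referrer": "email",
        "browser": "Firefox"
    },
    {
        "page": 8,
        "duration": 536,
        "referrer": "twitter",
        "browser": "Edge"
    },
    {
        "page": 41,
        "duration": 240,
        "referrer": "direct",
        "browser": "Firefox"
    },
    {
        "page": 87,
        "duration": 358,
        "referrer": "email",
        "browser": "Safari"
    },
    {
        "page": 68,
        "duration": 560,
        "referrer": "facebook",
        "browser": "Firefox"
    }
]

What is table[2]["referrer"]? "twitter"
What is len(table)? 6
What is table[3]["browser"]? "Firefox"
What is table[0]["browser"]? "Firefox"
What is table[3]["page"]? 41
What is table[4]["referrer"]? "email"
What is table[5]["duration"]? 560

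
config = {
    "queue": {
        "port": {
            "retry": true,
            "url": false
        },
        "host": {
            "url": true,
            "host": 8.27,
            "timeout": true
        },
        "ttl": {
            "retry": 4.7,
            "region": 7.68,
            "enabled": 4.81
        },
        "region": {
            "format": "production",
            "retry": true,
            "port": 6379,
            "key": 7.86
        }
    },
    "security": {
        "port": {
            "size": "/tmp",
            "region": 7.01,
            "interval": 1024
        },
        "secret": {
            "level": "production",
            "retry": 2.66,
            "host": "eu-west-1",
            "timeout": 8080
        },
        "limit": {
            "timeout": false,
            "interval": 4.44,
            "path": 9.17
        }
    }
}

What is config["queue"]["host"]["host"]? 8.27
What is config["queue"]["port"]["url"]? False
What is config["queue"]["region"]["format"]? "production"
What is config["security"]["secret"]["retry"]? 2.66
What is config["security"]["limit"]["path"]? 9.17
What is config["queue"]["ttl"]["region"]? 7.68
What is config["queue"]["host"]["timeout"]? True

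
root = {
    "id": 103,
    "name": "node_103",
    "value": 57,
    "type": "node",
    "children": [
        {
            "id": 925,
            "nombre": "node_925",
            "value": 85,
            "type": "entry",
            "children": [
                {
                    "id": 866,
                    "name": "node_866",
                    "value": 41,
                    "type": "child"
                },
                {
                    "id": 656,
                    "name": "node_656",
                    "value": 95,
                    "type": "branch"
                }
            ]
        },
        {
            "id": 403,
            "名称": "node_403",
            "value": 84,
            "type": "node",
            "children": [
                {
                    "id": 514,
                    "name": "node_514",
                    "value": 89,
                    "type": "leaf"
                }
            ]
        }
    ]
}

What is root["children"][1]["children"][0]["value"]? 89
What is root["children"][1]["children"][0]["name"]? "node_514"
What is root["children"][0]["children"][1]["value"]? 95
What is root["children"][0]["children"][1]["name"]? "node_656"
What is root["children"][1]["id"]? 403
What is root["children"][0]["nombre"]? "node_925"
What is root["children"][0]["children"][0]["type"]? "child"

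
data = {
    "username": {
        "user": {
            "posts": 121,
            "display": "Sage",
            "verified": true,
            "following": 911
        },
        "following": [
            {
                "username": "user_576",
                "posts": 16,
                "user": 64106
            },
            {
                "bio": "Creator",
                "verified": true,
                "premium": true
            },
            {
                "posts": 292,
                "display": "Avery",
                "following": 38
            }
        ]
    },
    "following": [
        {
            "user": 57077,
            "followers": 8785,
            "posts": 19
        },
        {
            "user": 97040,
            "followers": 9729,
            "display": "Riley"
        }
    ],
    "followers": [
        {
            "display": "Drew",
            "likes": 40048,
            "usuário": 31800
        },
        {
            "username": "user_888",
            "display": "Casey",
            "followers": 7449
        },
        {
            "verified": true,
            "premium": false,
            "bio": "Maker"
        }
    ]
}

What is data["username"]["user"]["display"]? "Sage"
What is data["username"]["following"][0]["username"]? "user_576"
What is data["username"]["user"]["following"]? 911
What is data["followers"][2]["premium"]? False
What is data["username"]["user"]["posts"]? 121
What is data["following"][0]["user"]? 57077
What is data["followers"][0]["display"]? "Drew"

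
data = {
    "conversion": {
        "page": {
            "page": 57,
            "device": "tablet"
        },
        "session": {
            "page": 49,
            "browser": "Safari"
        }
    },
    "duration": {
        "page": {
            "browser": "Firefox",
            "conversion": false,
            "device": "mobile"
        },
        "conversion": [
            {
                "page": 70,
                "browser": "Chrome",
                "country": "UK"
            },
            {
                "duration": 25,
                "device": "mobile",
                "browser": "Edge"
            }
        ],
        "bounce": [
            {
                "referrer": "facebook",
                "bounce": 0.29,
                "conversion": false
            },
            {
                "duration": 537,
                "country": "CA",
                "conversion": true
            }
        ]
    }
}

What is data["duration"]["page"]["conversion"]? False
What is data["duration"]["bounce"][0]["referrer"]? "facebook"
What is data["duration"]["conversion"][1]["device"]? "mobile"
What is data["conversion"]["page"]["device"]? "tablet"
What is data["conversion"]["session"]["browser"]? "Safari"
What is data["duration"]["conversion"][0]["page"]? 70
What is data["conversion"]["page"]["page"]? 57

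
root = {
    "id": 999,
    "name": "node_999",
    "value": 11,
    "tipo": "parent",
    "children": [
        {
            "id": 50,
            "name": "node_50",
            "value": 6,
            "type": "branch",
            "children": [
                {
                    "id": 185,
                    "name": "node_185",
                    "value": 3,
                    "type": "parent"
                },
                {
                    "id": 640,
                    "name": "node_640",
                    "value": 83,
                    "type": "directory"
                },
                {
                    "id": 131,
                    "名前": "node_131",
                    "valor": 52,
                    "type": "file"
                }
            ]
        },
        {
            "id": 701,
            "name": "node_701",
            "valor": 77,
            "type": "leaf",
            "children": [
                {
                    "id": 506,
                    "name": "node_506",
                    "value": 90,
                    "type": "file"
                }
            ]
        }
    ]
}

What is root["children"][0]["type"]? "branch"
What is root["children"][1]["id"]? 701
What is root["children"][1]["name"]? "node_701"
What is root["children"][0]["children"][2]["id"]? 131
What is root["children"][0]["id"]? 50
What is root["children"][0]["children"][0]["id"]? 185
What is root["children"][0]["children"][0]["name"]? "node_185"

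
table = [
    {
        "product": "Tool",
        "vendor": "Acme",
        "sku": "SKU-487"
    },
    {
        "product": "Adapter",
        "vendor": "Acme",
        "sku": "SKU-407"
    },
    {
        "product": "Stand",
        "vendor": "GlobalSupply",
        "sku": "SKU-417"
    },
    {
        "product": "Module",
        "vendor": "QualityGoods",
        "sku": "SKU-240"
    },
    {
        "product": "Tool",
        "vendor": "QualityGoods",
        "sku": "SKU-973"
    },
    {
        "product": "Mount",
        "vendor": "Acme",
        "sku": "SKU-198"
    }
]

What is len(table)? 6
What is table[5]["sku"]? "SKU-198"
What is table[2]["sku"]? "SKU-417"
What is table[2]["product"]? "Stand"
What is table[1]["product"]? "Adapter"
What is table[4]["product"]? "Tool"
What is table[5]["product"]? "Mount"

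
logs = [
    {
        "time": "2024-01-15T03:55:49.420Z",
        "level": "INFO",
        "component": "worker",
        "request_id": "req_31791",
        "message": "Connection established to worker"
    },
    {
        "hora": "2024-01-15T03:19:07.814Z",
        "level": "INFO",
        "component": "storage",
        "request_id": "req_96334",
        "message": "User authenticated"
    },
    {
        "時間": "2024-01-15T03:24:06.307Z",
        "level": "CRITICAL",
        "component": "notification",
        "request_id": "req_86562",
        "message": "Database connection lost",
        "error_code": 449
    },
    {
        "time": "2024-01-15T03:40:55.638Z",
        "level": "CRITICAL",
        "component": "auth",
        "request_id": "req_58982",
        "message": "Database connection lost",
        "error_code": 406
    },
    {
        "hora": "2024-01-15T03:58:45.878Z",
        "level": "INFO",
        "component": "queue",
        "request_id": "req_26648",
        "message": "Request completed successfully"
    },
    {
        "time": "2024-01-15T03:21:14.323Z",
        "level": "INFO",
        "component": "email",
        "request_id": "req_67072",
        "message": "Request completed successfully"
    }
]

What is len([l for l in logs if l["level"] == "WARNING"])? 0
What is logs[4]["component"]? "queue"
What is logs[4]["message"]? "Request completed successfully"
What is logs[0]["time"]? "2024-01-15T03:55:49.420Z"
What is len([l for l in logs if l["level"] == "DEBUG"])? 0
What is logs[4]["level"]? "INFO"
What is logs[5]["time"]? "2024-01-15T03:21:14.323Z"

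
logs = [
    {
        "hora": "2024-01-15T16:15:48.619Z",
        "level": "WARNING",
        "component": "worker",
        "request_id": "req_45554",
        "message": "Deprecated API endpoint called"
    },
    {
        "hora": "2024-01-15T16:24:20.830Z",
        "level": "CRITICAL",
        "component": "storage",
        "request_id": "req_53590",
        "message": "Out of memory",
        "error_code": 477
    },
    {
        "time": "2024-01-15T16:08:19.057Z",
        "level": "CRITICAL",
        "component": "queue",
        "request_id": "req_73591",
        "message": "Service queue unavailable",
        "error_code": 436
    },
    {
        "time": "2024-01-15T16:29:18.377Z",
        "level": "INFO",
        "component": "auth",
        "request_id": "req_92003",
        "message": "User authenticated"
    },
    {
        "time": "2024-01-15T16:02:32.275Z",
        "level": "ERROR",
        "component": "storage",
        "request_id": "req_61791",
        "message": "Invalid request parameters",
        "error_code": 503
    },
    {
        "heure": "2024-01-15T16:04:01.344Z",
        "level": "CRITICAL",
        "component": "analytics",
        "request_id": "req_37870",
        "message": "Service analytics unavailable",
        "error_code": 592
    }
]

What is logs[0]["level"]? "WARNING"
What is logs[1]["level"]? "CRITICAL"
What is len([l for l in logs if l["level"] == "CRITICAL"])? 3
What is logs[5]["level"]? "CRITICAL"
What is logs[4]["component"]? "storage"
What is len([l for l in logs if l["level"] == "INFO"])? 1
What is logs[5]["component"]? "analytics"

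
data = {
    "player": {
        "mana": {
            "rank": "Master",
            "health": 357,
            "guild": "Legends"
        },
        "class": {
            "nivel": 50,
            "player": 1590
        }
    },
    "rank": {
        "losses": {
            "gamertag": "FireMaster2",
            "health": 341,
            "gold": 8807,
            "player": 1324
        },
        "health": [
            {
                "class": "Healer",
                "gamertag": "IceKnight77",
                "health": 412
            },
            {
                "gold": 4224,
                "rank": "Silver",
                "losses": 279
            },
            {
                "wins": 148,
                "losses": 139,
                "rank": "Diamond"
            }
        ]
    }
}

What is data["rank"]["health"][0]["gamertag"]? "IceKnight77"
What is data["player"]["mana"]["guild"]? "Legends"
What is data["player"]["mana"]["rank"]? "Master"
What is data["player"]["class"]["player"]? 1590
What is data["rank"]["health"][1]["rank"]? "Silver"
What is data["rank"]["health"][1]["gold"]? 4224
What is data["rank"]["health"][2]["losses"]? 139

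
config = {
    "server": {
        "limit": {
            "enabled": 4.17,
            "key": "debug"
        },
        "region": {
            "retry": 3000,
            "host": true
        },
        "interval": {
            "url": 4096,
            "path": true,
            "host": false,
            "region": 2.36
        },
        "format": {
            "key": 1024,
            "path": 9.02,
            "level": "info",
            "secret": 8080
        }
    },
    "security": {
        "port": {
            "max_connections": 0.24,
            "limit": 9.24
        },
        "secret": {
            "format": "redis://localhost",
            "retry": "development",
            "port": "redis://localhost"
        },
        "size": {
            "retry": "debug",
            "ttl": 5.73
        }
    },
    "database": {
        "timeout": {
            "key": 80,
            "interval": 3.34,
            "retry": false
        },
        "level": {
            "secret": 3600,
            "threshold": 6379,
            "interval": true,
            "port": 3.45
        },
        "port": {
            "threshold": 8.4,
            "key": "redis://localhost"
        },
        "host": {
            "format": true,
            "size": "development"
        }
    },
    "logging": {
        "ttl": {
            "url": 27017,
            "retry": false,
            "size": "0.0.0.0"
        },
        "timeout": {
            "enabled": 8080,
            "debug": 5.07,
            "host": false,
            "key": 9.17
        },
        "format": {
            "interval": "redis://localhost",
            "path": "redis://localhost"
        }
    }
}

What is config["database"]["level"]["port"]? 3.45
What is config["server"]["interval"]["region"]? 2.36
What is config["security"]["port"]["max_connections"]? 0.24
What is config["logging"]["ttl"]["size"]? "0.0.0.0"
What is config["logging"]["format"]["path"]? "redis://localhost"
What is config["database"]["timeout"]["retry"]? False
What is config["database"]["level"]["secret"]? 3600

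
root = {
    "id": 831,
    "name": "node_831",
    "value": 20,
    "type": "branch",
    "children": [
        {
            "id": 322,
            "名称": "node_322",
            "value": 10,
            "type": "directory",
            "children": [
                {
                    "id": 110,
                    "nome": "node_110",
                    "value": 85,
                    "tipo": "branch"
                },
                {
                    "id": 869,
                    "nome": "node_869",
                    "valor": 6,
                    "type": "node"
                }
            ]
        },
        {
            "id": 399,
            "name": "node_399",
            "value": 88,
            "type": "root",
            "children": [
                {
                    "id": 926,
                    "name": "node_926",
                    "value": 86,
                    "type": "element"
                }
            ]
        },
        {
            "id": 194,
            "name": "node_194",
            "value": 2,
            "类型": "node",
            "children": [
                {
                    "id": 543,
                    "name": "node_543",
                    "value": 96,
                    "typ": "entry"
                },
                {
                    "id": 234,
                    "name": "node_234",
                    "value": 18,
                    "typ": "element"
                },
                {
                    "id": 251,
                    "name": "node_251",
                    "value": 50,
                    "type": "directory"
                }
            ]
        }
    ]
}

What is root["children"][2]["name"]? "node_194"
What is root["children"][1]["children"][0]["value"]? 86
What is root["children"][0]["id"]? 322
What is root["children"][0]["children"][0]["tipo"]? "branch"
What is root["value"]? 20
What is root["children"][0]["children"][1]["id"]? 869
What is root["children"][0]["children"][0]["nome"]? "node_110"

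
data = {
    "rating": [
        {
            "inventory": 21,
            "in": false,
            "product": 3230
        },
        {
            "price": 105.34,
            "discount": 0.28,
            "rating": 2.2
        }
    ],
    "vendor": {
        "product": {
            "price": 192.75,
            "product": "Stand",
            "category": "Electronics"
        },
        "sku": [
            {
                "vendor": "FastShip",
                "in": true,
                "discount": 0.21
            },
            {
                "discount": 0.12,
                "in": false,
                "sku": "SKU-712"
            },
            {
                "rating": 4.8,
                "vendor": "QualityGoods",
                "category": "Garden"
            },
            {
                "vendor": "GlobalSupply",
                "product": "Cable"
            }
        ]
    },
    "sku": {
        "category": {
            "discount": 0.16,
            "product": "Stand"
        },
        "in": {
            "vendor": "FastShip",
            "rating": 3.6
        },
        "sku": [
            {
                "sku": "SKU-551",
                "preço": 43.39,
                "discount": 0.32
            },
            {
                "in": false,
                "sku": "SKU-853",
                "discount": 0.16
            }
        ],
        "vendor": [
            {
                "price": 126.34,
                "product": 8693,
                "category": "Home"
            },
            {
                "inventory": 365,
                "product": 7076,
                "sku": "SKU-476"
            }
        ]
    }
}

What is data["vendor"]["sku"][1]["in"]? False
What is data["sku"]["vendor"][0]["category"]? "Home"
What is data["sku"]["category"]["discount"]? 0.16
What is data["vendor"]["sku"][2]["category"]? "Garden"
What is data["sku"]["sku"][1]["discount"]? 0.16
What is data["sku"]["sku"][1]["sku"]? "SKU-853"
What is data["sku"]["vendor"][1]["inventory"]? 365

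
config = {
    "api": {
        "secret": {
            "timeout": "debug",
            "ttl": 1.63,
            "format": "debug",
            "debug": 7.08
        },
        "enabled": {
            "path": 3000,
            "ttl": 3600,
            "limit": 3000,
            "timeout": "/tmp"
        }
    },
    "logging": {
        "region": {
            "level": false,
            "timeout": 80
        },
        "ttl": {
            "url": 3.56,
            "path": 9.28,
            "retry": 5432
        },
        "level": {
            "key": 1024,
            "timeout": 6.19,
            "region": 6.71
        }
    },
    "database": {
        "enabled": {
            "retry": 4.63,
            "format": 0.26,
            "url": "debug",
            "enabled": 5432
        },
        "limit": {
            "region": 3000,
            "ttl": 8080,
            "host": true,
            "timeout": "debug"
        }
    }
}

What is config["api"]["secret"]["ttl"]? 1.63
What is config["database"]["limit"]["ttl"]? 8080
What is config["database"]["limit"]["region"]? 3000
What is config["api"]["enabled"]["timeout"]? "/tmp"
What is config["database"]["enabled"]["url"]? "debug"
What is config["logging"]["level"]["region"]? 6.71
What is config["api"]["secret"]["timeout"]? "debug"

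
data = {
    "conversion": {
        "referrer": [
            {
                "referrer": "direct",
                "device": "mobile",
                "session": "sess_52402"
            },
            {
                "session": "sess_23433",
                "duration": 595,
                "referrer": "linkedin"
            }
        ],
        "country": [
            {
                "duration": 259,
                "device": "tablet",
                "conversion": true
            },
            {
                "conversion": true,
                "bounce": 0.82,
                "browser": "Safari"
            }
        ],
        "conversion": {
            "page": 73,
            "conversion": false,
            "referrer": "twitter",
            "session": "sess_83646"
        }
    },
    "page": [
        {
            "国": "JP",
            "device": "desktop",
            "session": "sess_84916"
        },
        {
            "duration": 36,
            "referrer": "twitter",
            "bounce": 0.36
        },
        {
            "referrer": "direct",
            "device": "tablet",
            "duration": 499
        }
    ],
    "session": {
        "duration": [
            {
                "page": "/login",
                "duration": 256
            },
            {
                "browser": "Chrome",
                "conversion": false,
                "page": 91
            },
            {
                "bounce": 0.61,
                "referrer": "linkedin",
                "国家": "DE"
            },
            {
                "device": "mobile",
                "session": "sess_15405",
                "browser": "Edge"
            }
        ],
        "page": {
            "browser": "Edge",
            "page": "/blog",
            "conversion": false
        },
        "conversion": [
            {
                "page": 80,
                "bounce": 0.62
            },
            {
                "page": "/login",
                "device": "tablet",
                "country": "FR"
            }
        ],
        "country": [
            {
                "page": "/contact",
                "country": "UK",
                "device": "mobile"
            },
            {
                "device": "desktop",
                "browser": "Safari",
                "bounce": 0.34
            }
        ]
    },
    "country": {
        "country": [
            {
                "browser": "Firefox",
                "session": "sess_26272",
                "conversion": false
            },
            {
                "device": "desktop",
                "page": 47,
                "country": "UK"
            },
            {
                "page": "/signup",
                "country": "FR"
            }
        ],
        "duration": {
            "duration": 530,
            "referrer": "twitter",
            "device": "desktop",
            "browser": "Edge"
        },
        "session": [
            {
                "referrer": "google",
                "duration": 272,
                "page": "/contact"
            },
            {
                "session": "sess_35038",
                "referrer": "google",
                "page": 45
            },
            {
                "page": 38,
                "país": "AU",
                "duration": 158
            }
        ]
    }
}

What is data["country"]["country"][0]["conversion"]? False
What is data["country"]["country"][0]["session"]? "sess_26272"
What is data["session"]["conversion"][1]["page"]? "/login"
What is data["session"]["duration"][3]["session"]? "sess_15405"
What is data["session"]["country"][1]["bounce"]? 0.34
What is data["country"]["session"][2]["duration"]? 158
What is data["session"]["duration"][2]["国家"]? "DE"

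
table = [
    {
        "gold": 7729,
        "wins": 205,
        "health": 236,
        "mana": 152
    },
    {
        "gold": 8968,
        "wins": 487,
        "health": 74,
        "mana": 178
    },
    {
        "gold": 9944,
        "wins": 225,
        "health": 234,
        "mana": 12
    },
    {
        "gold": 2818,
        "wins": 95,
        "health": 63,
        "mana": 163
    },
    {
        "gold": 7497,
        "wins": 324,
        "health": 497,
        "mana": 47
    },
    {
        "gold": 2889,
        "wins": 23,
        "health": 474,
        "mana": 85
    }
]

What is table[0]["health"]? 236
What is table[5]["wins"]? 23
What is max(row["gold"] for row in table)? 9944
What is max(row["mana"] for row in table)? 178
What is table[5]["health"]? 474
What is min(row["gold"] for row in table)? 2818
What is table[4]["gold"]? 7497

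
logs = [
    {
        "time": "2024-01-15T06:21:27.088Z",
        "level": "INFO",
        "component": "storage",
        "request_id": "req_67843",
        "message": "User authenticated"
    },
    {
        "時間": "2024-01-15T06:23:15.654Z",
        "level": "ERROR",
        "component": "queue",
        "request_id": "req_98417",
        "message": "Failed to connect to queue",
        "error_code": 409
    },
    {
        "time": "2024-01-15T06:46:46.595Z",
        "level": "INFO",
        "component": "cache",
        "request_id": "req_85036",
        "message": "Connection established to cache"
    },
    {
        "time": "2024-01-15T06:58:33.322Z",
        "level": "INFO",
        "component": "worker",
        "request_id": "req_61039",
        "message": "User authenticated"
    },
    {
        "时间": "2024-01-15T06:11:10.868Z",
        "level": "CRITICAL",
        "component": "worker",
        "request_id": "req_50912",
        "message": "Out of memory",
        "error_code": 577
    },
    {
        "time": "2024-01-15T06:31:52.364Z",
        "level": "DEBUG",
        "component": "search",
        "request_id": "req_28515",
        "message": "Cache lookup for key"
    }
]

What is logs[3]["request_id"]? "req_61039"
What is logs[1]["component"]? "queue"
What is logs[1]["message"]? "Failed to connect to queue"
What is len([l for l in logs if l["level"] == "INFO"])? 3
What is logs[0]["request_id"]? "req_67843"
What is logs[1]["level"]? "ERROR"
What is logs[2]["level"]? "INFO"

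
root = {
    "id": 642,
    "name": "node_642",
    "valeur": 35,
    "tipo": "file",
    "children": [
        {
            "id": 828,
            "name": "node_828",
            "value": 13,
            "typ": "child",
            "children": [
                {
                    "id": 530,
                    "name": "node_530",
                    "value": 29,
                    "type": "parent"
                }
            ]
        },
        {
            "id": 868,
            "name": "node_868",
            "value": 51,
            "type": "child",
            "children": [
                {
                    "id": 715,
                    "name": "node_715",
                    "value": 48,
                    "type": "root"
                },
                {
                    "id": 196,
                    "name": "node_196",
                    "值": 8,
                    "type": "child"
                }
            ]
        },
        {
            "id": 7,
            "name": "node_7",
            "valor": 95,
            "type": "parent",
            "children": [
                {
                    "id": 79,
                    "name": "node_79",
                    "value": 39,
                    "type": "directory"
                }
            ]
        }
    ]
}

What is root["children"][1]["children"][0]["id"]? 715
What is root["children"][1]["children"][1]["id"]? 196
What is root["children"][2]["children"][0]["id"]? 79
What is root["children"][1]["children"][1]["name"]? "node_196"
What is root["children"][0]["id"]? 828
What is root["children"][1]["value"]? 51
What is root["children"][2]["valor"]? 95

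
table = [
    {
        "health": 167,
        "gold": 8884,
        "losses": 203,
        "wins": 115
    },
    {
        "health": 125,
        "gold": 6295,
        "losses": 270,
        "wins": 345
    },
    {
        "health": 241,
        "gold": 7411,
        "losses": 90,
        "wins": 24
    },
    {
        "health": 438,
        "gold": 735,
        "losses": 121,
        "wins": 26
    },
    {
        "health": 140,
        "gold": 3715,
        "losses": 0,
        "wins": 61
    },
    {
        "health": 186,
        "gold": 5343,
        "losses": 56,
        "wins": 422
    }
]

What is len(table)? 6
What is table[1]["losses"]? 270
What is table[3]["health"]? 438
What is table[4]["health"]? 140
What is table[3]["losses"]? 121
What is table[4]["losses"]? 0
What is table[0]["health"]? 167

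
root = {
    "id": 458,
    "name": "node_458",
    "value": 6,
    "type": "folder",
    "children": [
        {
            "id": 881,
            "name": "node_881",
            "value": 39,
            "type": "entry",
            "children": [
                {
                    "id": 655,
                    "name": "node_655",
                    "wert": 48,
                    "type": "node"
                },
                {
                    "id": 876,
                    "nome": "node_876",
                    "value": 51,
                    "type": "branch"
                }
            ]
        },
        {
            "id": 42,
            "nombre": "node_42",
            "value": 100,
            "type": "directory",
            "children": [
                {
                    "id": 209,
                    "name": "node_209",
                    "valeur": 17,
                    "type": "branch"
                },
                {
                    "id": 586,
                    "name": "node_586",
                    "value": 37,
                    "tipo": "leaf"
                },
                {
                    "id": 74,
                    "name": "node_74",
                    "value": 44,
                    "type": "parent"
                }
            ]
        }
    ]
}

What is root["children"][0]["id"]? 881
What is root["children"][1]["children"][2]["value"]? 44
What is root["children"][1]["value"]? 100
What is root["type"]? "folder"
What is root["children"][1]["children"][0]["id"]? 209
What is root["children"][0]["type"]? "entry"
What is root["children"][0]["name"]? "node_881"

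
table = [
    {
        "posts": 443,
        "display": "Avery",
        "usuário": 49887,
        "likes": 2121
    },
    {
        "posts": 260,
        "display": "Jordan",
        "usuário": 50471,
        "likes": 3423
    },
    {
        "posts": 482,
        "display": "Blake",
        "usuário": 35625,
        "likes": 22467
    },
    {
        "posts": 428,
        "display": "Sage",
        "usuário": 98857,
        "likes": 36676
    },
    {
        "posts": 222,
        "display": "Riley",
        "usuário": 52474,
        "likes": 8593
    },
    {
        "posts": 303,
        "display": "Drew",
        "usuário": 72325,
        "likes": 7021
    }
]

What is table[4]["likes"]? 8593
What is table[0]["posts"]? 443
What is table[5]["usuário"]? 72325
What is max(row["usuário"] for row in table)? 98857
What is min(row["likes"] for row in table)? 2121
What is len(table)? 6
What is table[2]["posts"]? 482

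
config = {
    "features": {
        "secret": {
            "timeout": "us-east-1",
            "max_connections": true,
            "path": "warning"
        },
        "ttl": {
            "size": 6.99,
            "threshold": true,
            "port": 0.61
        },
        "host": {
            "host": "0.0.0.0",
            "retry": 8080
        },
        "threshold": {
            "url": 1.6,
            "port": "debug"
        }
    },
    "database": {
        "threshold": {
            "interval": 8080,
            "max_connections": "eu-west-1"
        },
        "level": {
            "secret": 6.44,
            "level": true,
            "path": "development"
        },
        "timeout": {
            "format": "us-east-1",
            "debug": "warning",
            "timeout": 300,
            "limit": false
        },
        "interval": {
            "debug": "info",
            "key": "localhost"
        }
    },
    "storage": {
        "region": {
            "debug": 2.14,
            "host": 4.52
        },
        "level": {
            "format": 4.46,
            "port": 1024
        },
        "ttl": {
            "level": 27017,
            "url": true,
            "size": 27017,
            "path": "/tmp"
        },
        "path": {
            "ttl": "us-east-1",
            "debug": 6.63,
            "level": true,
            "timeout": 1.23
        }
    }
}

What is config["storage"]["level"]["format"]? 4.46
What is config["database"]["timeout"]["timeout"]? 300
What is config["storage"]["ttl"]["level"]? 27017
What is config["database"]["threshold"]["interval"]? 8080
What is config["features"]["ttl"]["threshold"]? True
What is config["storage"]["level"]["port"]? 1024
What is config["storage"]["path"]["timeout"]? 1.23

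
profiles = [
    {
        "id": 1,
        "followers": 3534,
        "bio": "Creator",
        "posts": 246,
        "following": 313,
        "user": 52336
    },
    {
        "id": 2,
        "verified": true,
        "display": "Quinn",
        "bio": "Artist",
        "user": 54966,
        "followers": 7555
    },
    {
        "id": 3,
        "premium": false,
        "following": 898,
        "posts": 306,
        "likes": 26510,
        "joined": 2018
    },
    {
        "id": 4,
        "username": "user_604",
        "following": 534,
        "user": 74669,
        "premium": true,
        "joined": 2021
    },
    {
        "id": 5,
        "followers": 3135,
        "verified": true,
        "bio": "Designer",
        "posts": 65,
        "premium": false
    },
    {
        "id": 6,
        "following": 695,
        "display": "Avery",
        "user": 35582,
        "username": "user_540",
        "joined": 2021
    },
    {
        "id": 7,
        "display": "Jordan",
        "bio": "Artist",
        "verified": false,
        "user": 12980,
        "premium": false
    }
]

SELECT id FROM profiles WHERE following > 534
[3, 6]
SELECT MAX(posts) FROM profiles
306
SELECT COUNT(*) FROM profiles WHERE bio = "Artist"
2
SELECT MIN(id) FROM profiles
1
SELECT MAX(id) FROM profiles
7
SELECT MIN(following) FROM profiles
313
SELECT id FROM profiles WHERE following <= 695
[1, 4, 6]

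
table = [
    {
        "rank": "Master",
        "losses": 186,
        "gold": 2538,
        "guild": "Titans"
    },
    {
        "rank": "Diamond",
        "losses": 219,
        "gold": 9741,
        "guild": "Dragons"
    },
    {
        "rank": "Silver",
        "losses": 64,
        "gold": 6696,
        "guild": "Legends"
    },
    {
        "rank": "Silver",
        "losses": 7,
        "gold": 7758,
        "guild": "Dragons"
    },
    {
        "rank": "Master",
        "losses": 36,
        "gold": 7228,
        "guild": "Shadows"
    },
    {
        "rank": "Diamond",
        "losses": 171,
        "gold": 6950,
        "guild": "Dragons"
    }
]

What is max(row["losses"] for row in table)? 219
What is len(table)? 6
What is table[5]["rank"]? "Diamond"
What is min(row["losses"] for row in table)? 7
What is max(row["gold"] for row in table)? 9741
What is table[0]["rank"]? "Master"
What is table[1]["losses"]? 219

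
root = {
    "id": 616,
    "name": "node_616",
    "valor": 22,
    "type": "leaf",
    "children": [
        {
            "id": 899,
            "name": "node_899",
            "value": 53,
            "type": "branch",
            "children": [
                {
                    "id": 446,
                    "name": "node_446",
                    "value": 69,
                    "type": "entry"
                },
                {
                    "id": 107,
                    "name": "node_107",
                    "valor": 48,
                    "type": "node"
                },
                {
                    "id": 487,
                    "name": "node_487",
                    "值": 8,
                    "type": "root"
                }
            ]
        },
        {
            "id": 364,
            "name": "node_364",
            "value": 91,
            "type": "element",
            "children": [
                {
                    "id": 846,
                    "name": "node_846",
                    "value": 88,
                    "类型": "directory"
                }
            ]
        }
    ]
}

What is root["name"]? "node_616"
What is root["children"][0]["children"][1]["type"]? "node"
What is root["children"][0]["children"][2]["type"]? "root"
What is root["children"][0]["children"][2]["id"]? 487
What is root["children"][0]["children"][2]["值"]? 8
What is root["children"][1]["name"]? "node_364"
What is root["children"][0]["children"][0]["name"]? "node_446"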